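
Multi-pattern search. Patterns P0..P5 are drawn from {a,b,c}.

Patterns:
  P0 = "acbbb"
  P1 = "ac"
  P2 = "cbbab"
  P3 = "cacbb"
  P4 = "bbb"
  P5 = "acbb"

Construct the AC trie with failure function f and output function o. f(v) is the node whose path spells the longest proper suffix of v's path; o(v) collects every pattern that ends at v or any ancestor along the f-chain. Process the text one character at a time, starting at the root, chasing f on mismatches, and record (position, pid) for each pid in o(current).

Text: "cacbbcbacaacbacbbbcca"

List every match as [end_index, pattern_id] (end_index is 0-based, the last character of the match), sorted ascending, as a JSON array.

Construct AC machine:
Trie nodes:
  0='ε' goto a→1 b→15 c→6
  1='a' goto c→2
  2='ac' goto b→3  [P1 ends]
  3='acb' goto b→4
  4='acbb' goto b→5  [P5 ends]
  5='acbbb' goto ·  [P0 ends]
  6='c' goto a→11 b→7
  7='cb' goto b→8
  8='cbb' goto a→9
  9='cbba' goto b→10
  10='cbbab' goto ·  [P2 ends]
  11='ca' goto c→12
  12='cac' goto b→13
  13='cacb' goto b→14
  14='cacbb' goto ·  [P3 ends]
  15='b' goto b→16
  16='bb' goto b→17
  17='bbb' goto ·  [P4 ends]

BFS fail/out derivation:
  n1('a'): parent n0 fail=0; on 'a' 0 → fail=0;  out ∅∪∅=∅
  n6('c'): parent n0 fail=0; on 'c' 0 → fail=0;  out ∅∪∅=∅
  n15('b'): parent n0 fail=0; on 'b' 0 → fail=0;  out ∅∪∅=∅
  n2('ac'): parent n1 fail=0; on 'c' 0 → fail=6;  out {1}∪∅={1}
  n7('cb'): parent n6 fail=0; on 'b' 0 → fail=15;  out ∅∪∅=∅
  n11('ca'): parent n6 fail=0; on 'a' 0 → fail=1;  out ∅∪∅=∅
  n16('bb'): parent n15 fail=0; on 'b' 0 → fail=15;  out ∅∪∅=∅
  n3('acb'): parent n2 fail=6; on 'b' 6 → fail=7;  out ∅∪∅=∅
  n8('cbb'): parent n7 fail=15; on 'b' 15 → fail=16;  out ∅∪∅=∅
  n12('cac'): parent n11 fail=1; on 'c' 1 → fail=2;  out ∅∪{1}={1}
  n17('bbb'): parent n16 fail=15; on 'b' 15 → fail=16;  out {4}∪∅={4}
  n4('acbb'): parent n3 fail=7; on 'b' 7 → fail=8;  out {5}∪∅={5}
  n9('cbba'): parent n8 fail=16; on 'a' 16→15→0 → fail=1;  out ∅∪∅=∅
  n13('cacb'): parent n12 fail=2; on 'b' 2 → fail=3;  out ∅∪∅=∅
  n5('acbbb'): parent n4 fail=8; on 'b' 8→16 → fail=17;  out {0}∪{4}={0,4}
  n10('cbbab'): parent n9 fail=1; on 'b' 1→0 → fail=15;  out {2}∪∅={2}
  n14('cacbb'): parent n13 fail=3; on 'b' 3 → fail=4;  out {3}∪{5}={3,5}

Text stream:
i=0 'c': node 0→6
i=1 'a': node 6→11
i=2 'c': node 11→12  emit P1@[1:2]
i=3 'b': node 12→13
i=4 'b': node 13→14  emit P3@[0:4],P5@[1:4]
i=5 'c': node 14→6 ·f
i=6 'b': node 6→7
i=7 'a': node 7→1 ·f
i=8 'c': node 1→2  emit P1@[7:8]
i=9 'a': node 2→11 ·f
i=10 'a': node 11→1 ·f
i=11 'c': node 1→2  emit P1@[10:11]
i=12 'b': node 2→3
i=13 'a': node 3→1 ·f
i=14 'c': node 1→2  emit P1@[13:14]
i=15 'b': node 2→3
i=16 'b': node 3→4  emit P5@[13:16]
i=17 'b': node 4→5  emit P0@[13:17],P4@[15:17]
i=18 'c': node 5→6 ·f
i=19 'c': node 6→6 ·f
i=20 'a': node 6→11

Result: [[2,1],[4,3],[4,5],[8,1],[11,1],[14,1],[16,5],[17,0],[17,4]]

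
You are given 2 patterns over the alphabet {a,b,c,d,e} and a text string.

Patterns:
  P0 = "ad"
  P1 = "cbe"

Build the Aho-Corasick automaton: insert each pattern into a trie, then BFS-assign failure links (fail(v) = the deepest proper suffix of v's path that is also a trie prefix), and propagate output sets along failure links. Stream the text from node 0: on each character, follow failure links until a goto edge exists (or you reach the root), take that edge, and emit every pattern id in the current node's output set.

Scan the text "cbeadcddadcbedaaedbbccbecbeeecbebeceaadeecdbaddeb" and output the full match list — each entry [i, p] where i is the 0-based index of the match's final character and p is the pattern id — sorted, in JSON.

Construct AC machine:
Trie (insert patterns):
  0='ε' goto a→1 c→3
  1='a' goto d→2
  2='ad' goto ·  ←P0
  3='c' goto b→4
  4='cb' goto e→5
  5='cbe' goto ·  ←P1

Failure links (BFS by depth):
  fail(1) 'a': from fail(0)=0 chase 'a': 0 ⇒ 0;  out=∅∪out(0)=∅
  fail(3) 'c': from fail(0)=0 chase 'c': 0 ⇒ 0;  out=∅∪out(0)=∅
  fail(2) 'ad': from fail(1)=0 chase 'd': 0 ⇒ 0;  out={0}∪out(0)={0}
  fail(4) 'cb': from fail(3)=0 chase 'b': 0 ⇒ 0;  out=∅∪out(0)=∅
  fail(5) 'cbe': from fail(4)=0 chase 'e': 0 ⇒ 0;  out={1}∪out(0)={1}

Scan:
i=0 'c': node 0→3
i=1 'b': node 3→4
i=2 'e': node 4→5  ** P1@[0:2]
i=3 'a': node 5→1 (via fail)
i=4 'd': node 1→2  ** P0@[3:4]
i=5 'c': node 2→3 (via fail)
i=6 'd': node 3→0 (via fail)
i=7 'd': node 0→0
i=8 'a': node 0→1
i=9 'd': node 1→2  ** P0@[8:9]
i=10 'c': node 2→3 (via fail)
i=11 'b': node 3→4
i=12 'e': node 4→5  ** P1@[10:12]
i=13 'd': node 5→0 (via fail)
i=14 'a': node 0→1
i=15 'a': node 1→1 (via fail)
i=16 'e': node 1→0 (via fail)
i=17 'd': node 0→0
i=18 'b': node 0→0
i=19 'b': node 0→0
i=20 'c': node 0→3
i=21 'c': node 3→3 (via fail)
i=22 'b': node 3→4
i=23 'e': node 4→5  ** P1@[21:23]
i=24 'c': node 5→3 (via fail)
i=25 'b': node 3→4
i=26 'e': node 4→5  ** P1@[24:26]
i=27 'e': node 5→0 (via fail)
i=28 'e': node 0→0
i=29 'c': node 0→3
i=30 'b': node 3→4
i=31 'e': node 4→5  ** P1@[29:31]
i=32 'b': node 5→0 (via fail)
i=33 'e': node 0→0
i=34 'c': node 0→3
i=35 'e': node 3→0 (via fail)
i=36 'a': node 0→1
i=37 'a': node 1→1 (via fail)
i=38 'd': node 1→2  ** P0@[37:38]
i=39 'e': node 2→0 (via fail)
i=40 'e': node 0→0
i=41 'c': node 0→3
i=42 'd': node 3→0 (via fail)
i=43 'b': node 0→0
i=44 'a': node 0→1
i=45 'd': node 1→2  ** P0@[44:45]
i=46 'd': node 2→0 (via fail)
i=47 'e': node 0→0
i=48 'b': node 0→0

Result: [[2,1],[4,0],[9,0],[12,1],[23,1],[26,1],[31,1],[38,0],[45,0]]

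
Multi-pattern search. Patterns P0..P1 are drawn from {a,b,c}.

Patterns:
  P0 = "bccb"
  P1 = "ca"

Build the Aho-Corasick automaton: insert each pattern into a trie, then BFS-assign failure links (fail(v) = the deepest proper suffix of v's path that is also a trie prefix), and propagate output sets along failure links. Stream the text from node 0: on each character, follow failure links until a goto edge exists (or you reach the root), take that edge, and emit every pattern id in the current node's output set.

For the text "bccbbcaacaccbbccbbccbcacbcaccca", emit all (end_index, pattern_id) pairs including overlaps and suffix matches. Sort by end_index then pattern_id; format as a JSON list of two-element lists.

Build:
Trie (insert patterns):
  n0 'ε': b→1 c→5
  n1 'b': c→2
  n2 'bc': c→3
  n3 'bcc': b→4
  n4 'bccb': ·  [P0 ends]
  n5 'c': a→6
  n6 'ca': ·  [P1 ends]

BFS fail/out derivation:
  n1('b'): parent n0 fail=0; on 'b' 0 → fail=0;  out ∅∪∅=∅
  n5('c'): parent n0 fail=0; on 'c' 0 → fail=0;  out ∅∪∅=∅
  n2('bc'): parent n1 fail=0; on 'c' 0 → fail=5;  out ∅∪∅=∅
  n6('ca'): parent n5 fail=0; on 'a' 0 → fail=0;  out {1}∪∅={1}
  n3('bcc'): parent n2 fail=5; on 'c' 5→0 → fail=5;  out ∅∪∅=∅
  n4('bccb'): parent n3 fail=5; on 'b' 5→0 → fail=1;  out {0}∪∅={0}

Run:
i=0 'b': node 0→1
i=1 'c': node 1→2
i=2 'c': node 2→3
i=3 'b': node 3→4  → match P0@[0:3]
i=4 'b': node 4→1 (fail-walked)
i=5 'c': node 1→2
i=6 'a': node 2→6 (fail-walked)  → match P1@[5:6]
i=7 'a': node 6→0 (fail-walked)
i=8 'c': node 0→5
i=9 'a': node 5→6  → match P1@[8:9]
i=10 'c': node 6→5 (fail-walked)
i=11 'c': node 5→5 (fail-walked)
i=12 'b': node 5→1 (fail-walked)
i=13 'b': node 1→1 (fail-walked)
i=14 'c': node 1→2
i=15 'c': node 2→3
i=16 'b': node 3→4  → match P0@[13:16]
i=17 'b': node 4→1 (fail-walked)
i=18 'c': node 1→2
i=19 'c': node 2→3
i=20 'b': node 3→4  → match P0@[17:20]
i=21 'c': node 4→2 (fail-walked)
i=22 'a': node 2→6 (fail-walked)  → match P1@[21:22]
i=23 'c': node 6→5 (fail-walked)
i=24 'b': node 5→1 (fail-walked)
i=25 'c': node 1→2
i=26 'a': node 2→6 (fail-walked)  → match P1@[25:26]
i=27 'c': node 6→5 (fail-walked)
i=28 'c': node 5→5 (fail-walked)
i=29 'c': node 5→5 (fail-walked)
i=30 'a': node 5→6  → match P1@[29:30]

Matches: [[3,0],[6,1],[9,1],[16,0],[20,0],[22,1],[26,1],[30,1]]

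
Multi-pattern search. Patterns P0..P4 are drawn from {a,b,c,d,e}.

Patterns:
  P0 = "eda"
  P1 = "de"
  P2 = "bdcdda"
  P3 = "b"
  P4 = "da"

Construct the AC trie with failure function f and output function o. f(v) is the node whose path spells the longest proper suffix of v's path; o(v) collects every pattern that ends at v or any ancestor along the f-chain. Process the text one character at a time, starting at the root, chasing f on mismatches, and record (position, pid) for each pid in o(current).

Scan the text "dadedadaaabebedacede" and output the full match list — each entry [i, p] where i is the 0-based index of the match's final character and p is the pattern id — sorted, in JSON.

Build automaton:
Trie (insert patterns):
  n0 'ε': b→6 d→4 e→1
  n1 'e': d→2
  n2 'ed': a→3
  n3 'eda': ·  [P0 ends]
  n4 'd': a→12 e→5
  n5 'de': ·  [P1 ends]
  n6 'b': d→7  [P3 ends]
  n7 'bd': c→8
  n8 'bdc': d→9
  n9 'bdcd': d→10
  n10 'bdcdd': a→11
  n11 'bdcdda': ·  [P2 ends]
  n12 'da': ·  [P4 ends]

Failure links (BFS by depth):
  n1('e'): parent n0 fail=0; on 'e' 0 → fail=0;  out ∅∪∅=∅
  n4('d'): parent n0 fail=0; on 'd' 0 → fail=0;  out ∅∪∅=∅
  n6('b'): parent n0 fail=0; on 'b' 0 → fail=0;  out {3}∪∅={3}
  n2('ed'): parent n1 fail=0; on 'd' 0 → fail=4;  out ∅∪∅=∅
  n5('de'): parent n4 fail=0; on 'e' 0 → fail=1;  out {1}∪∅={1}
  n7('bd'): parent n6 fail=0; on 'd' 0 → fail=4;  out ∅∪∅=∅
  n12('da'): parent n4 fail=0; on 'a' 0 → fail=0;  out {4}∪∅={4}
  n3('eda'): parent n2 fail=4; on 'a' 4 → fail=12;  out {0}∪{4}={0,4}
  n8('bdc'): parent n7 fail=4; on 'c' 4→0 → fail=0;  out ∅∪∅=∅
  n9('bdcd'): parent n8 fail=0; on 'd' 0 → fail=4;  out ∅∪∅=∅
  n10('bdcdd'): parent n9 fail=4; on 'd' 4→0 → fail=4;  out ∅∪∅=∅
  n11('bdcdda'): parent n10 fail=4; on 'a' 4 → fail=12;  out {2}∪{4}={2,4}

Scan:
i=0 'd': node 0→4
i=1 'a': node 4→12  ** P4@[0:1]
i=2 'd': node 12→4 (via fail)
i=3 'e': node 4→5  ** P1@[2:3]
i=4 'd': node 5→2 (via fail)
i=5 'a': node 2→3  ** P0@[3:5],P4@[4:5]
i=6 'd': node 3→4 (via fail)
i=7 'a': node 4→12  ** P4@[6:7]
i=8 'a': node 12→0 (via fail)
i=9 'a': node 0→0
i=10 'b': node 0→6  ** P3@[10:10]
i=11 'e': node 6→1 (via fail)
i=12 'b': node 1→6 (via fail)  ** P3@[12:12]
i=13 'e': node 6→1 (via fail)
i=14 'd': node 1→2
i=15 'a': node 2→3  ** P0@[13:15],P4@[14:15]
i=16 'c': node 3→0 (via fail)
i=17 'e': node 0→1
i=18 'd': node 1→2
i=19 'e': node 2→5 (via fail)  ** P1@[18:19]

Result: [[1,4],[3,1],[5,0],[5,4],[7,4],[10,3],[12,3],[15,0],[15,4],[19,1]]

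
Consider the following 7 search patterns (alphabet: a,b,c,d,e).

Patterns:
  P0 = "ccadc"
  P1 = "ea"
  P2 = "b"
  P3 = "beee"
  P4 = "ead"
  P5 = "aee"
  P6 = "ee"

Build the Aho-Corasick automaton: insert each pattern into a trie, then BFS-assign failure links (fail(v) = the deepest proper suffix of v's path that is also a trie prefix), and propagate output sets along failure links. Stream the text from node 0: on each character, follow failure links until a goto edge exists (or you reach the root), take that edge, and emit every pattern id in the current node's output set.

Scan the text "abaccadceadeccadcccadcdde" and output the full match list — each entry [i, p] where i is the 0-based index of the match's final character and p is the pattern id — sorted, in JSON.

Construct AC machine:
Trie (insert patterns):
  0='ε' goto a→13 b→8 c→1 e→6
  1='c' goto c→2
  2='cc' goto a→3
  3='cca' goto d→4
  4='ccad' goto c→5
  5='ccadc' goto ·  [P0 ends]
  6='e' goto a→7 e→16
  7='ea' goto d→12  [P1 ends]
  8='b' goto e→9  [P2 ends]
  9='be' goto e→10
  10='bee' goto e→11
  11='beee' goto ·  [P3 ends]
  12='ead' goto ·  [P4 ends]
  13='a' goto e→14
  14='ae' goto e→15
  15='aee' goto ·  [P5 ends]
  16='ee' goto ·  [P6 ends]

BFS fail/out derivation:
  fail(1) 'c': from fail(0)=0 chase 'c': 0 ⇒ 0;  out=∅∪out(0)=∅
  fail(6) 'e': from fail(0)=0 chase 'e': 0 ⇒ 0;  out=∅∪out(0)=∅
  fail(8) 'b': from fail(0)=0 chase 'b': 0 ⇒ 0;  out={2}∪out(0)={2}
  fail(13) 'a': from fail(0)=0 chase 'a': 0 ⇒ 0;  out=∅∪out(0)=∅
  fail(2) 'cc': from fail(1)=0 chase 'c': 0 ⇒ 1;  out=∅∪out(1)=∅
  fail(7) 'ea': from fail(6)=0 chase 'a': 0 ⇒ 13;  out={1}∪out(13)={1}
  fail(9) 'be': from fail(8)=0 chase 'e': 0 ⇒ 6;  out=∅∪out(6)=∅
  fail(14) 'ae': from fail(13)=0 chase 'e': 0 ⇒ 6;  out=∅∪out(6)=∅
  fail(16) 'ee': from fail(6)=0 chase 'e': 0 ⇒ 6;  out={6}∪out(6)={6}
  fail(3) 'cca': from fail(2)=1 chase 'a': 1→0 ⇒ 13;  out=∅∪out(13)=∅
  fail(10) 'bee': from fail(9)=6 chase 'e': 6 ⇒ 16;  out=∅∪out(16)={6}
  fail(12) 'ead': from fail(7)=13 chase 'd': 13→0 ⇒ 0;  out={4}∪out(0)={4}
  fail(15) 'aee': from fail(14)=6 chase 'e': 6 ⇒ 16;  out={5}∪out(16)={5,6}
  fail(4) 'ccad': from fail(3)=13 chase 'd': 13→0 ⇒ 0;  out=∅∪out(0)=∅
  fail(11) 'beee': from fail(10)=16 chase 'e': 16→6 ⇒ 16;  out={3}∪out(16)={3,6}
  fail(5) 'ccadc': from fail(4)=0 chase 'c': 0 ⇒ 1;  out={0}∪out(1)={0}

Scan:
i=0 'a': node 0→13
i=1 'b': node 13→8 (via fail)  → match P2@[1:1]
i=2 'a': node 8→13 (via fail)
i=3 'c': node 13→1 (via fail)
i=4 'c': node 1→2
i=5 'a': node 2→3
i=6 'd': node 3→4
i=7 'c': node 4→5  → match P0@[3:7]
i=8 'e': node 5→6 (via fail)
i=9 'a': node 6→7  → match P1@[8:9]
i=10 'd': node 7→12  → match P4@[8:10]
i=11 'e': node 12→6 (via fail)
i=12 'c': node 6→1 (via fail)
i=13 'c': node 1→2
i=14 'a': node 2→3
i=15 'd': node 3→4
i=16 'c': node 4→5  → match P0@[12:16]
i=17 'c': node 5→2 (via fail)
i=18 'c': node 2→2 (via fail)
i=19 'a': node 2→3
i=20 'd': node 3→4
i=21 'c': node 4→5  → match P0@[17:21]
i=22 'd': node 5→0 (via fail)
i=23 'd': node 0→0
i=24 'e': node 0→6

All matches (sorted): [[1,2],[7,0],[9,1],[10,4],[16,0],[21,0]]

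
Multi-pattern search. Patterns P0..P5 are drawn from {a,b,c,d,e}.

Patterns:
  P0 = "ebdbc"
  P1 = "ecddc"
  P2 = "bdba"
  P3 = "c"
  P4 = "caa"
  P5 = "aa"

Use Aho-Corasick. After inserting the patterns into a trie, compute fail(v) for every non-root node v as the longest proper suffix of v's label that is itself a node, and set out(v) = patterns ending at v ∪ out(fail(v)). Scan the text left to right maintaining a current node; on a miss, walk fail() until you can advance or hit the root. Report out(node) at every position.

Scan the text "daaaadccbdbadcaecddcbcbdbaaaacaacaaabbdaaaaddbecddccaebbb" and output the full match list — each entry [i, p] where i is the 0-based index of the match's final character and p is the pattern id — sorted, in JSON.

Construct AC machine:
Trie nodes:
  0='ε' goto a→17 b→10 c→14 e→1
  1='e' goto b→2 c→6
  2='eb' goto d→3
  3='ebd' goto b→4
  4='ebdb' goto c→5
  5='ebdbc' goto ·  ←P0
  6='ec' goto d→7
  7='ecd' goto d→8
  8='ecdd' goto c→9
  9='ecddc' goto ·  ←P1
  10='b' goto d→11
  11='bd' goto b→12
  12='bdb' goto a→13
  13='bdba' goto ·  ←P2
  14='c' goto a→15  ←P3
  15='ca' goto a→16
  16='caa' goto ·  ←P4
  17='a' goto a→18
  18='aa' goto ·  ←P5

BFS fail/out derivation:
  fail(1) 'e': from fail(0)=0 chase 'e': 0 ⇒ 0;  out=∅∪out(0)=∅
  fail(10) 'b': from fail(0)=0 chase 'b': 0 ⇒ 0;  out=∅∪out(0)=∅
  fail(14) 'c': from fail(0)=0 chase 'c': 0 ⇒ 0;  out={3}∪out(0)={3}
  fail(17) 'a': from fail(0)=0 chase 'a': 0 ⇒ 0;  out=∅∪out(0)=∅
  fail(2) 'eb': from fail(1)=0 chase 'b': 0 ⇒ 10;  out=∅∪out(10)=∅
  fail(6) 'ec': from fail(1)=0 chase 'c': 0 ⇒ 14;  out=∅∪out(14)={3}
  fail(11) 'bd': from fail(10)=0 chase 'd': 0 ⇒ 0;  out=∅∪out(0)=∅
  fail(15) 'ca': from fail(14)=0 chase 'a': 0 ⇒ 17;  out=∅∪out(17)=∅
  fail(18) 'aa': from fail(17)=0 chase 'a': 0 ⇒ 17;  out={5}∪out(17)={5}
  fail(3) 'ebd': from fail(2)=10 chase 'd': 10 ⇒ 11;  out=∅∪out(11)=∅
  fail(7) 'ecd': from fail(6)=14 chase 'd': 14→0 ⇒ 0;  out=∅∪out(0)=∅
  fail(12) 'bdb': from fail(11)=0 chase 'b': 0 ⇒ 10;  out=∅∪out(10)=∅
  fail(16) 'caa': from fail(15)=17 chase 'a': 17 ⇒ 18;  out={4}∪out(18)={4,5}
  fail(4) 'ebdb': from fail(3)=11 chase 'b': 11 ⇒ 12;  out=∅∪out(12)=∅
  fail(8) 'ecdd': from fail(7)=0 chase 'd': 0 ⇒ 0;  out=∅∪out(0)=∅
  fail(13) 'bdba': from fail(12)=10 chase 'a': 10→0 ⇒ 17;  out={2}∪out(17)={2}
  fail(5) 'ebdbc': from fail(4)=12 chase 'c': 12→10→0 ⇒ 14;  out={0}∪out(14)={0,3}
  fail(9) 'ecddc': from fail(8)=0 chase 'c': 0 ⇒ 14;  out={1}∪out(14)={1,3}

Run:
[0] read 'd'  n0⇒n0
[1] read 'a'  n0⇒n17
[2] read 'a'  n17⇒n18  → match P5@[1:2]
[3] read 'a'  n18⇒n18 (via fail)  → match P5@[2:3]
[4] read 'a'  n18⇒n18 (via fail)  → match P5@[3:4]
[5] read 'd'  n18⇒n0 (via fail)
[6] read 'c'  n0⇒n14  → match P3@[6:6]
[7] read 'c'  n14⇒n14 (via fail)  → match P3@[7:7]
[8] read 'b'  n14⇒n10 (via fail)
[9] read 'd'  n10⇒n11
[10] read 'b'  n11⇒n12
[11] read 'a'  n12⇒n13  → match P2@[8:11]
[12] read 'd'  n13⇒n0 (via fail)
[13] read 'c'  n0⇒n14  → match P3@[13:13]
[14] read 'a'  n14⇒n15
[15] read 'e'  n15⇒n1 (via fail)
[16] read 'c'  n1⇒n6  → match P3@[16:16]
[17] read 'd'  n6⇒n7
[18] read 'd'  n7⇒n8
[19] read 'c'  n8⇒n9  → match P1@[15:19],P3@[19:19]
[20] read 'b'  n9⇒n10 (via fail)
[21] read 'c'  n10⇒n14 (via fail)  → match P3@[21:21]
[22] read 'b'  n14⇒n10 (via fail)
[23] read 'd'  n10⇒n11
[24] read 'b'  n11⇒n12
[25] read 'a'  n12⇒n13  → match P2@[22:25]
[26] read 'a'  n13⇒n18 (via fail)  → match P5@[25:26]
[27] read 'a'  n18⇒n18 (via fail)  → match P5@[26:27]
[28] read 'a'  n18⇒n18 (via fail)  → match P5@[27:28]
[29] read 'c'  n18⇒n14 (via fail)  → match P3@[29:29]
[30] read 'a'  n14⇒n15
[31] read 'a'  n15⇒n16  → match P4@[29:31],P5@[30:31]
[32] read 'c'  n16⇒n14 (via fail)  → match P3@[32:32]
[33] read 'a'  n14⇒n15
[34] read 'a'  n15⇒n16  → match P4@[32:34],P5@[33:34]
[35] read 'a'  n16⇒n18 (via fail)  → match P5@[34:35]
[36] read 'b'  n18⇒n10 (via fail)
[37] read 'b'  n10⇒n10 (via fail)
[38] read 'd'  n10⇒n11
[39] read 'a'  n11⇒n17 (via fail)
[40] read 'a'  n17⇒n18  → match P5@[39:40]
[41] read 'a'  n18⇒n18 (via fail)  → match P5@[40:41]
[42] read 'a'  n18⇒n18 (via fail)  → match P5@[41:42]
[43] read 'd'  n18⇒n0 (via fail)
[44] read 'd'  n0⇒n0
[45] read 'b'  n0⇒n10
[46] read 'e'  n10⇒n1 (via fail)
[47] read 'c'  n1⇒n6  → match P3@[47:47]
[48] read 'd'  n6⇒n7
[49] read 'd'  n7⇒n8
[50] read 'c'  n8⇒n9  → match P1@[46:50],P3@[50:50]
[51] read 'c'  n9⇒n14 (via fail)  → match P3@[51:51]
[52] read 'a'  n14⇒n15
[53] read 'e'  n15⇒n1 (via fail)
[54] read 'b'  n1⇒n2
[55] read 'b'  n2⇒n10 (via fail)
[56] read 'b'  n10⇒n10 (via fail)

All matches (sorted): [[2,5],[3,5],[4,5],[6,3],[7,3],[11,2],[13,3],[16,3],[19,1],[19,3],[21,3],[25,2],[26,5],[27,5],[28,5],[29,3],[31,4],[31,5],[32,3],[34,4],[34,5],[35,5],[40,5],[41,5],[42,5],[47,3],[50,1],[50,3],[51,3]]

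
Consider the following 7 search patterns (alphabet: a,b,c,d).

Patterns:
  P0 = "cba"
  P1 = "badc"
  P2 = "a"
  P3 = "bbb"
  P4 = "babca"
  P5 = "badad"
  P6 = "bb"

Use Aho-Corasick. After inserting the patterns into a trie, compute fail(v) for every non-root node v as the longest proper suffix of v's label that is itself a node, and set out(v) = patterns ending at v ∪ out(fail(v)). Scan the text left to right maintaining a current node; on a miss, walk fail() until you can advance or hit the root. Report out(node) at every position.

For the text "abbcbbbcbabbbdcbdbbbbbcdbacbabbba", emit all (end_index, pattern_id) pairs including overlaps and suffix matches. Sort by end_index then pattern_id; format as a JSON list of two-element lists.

Build:
Trie nodes:
  n0 'ε': a→8 b→4 c→1
  n1 'c': b→2
  n2 'cb': a→3
  n3 'cba': ·  [P0 ends]
  n4 'b': a→5 b→9
  n5 'ba': b→11 d→6
  n6 'bad': a→14 c→7
  n7 'badc': ·  [P1 ends]
  n8 'a': ·  [P2 ends]
  n9 'bb': b→10  [P6 ends]
  n10 'bbb': ·  [P3 ends]
  n11 'bab': c→12
  n12 'babc': a→13
  n13 'babca': ·  [P4 ends]
  n14 'bada': d→15
  n15 'badad': ·  [P5 ends]

BFS fail/out derivation:
  fail(1) 'c': from fail(0)=0 chase 'c': 0 ⇒ 0;  out=∅∪out(0)=∅
  fail(4) 'b': from fail(0)=0 chase 'b': 0 ⇒ 0;  out=∅∪out(0)=∅
  fail(8) 'a': from fail(0)=0 chase 'a': 0 ⇒ 0;  out={2}∪out(0)={2}
  fail(2) 'cb': from fail(1)=0 chase 'b': 0 ⇒ 4;  out=∅∪out(4)=∅
  fail(5) 'ba': from fail(4)=0 chase 'a': 0 ⇒ 8;  out=∅∪out(8)={2}
  fail(9) 'bb': from fail(4)=0 chase 'b': 0 ⇒ 4;  out={6}∪out(4)={6}
  fail(3) 'cba': from fail(2)=4 chase 'a': 4 ⇒ 5;  out={0}∪out(5)={0,2}
  fail(6) 'bad': from fail(5)=8 chase 'd': 8→0 ⇒ 0;  out=∅∪out(0)=∅
  fail(10) 'bbb': from fail(9)=4 chase 'b': 4 ⇒ 9;  out={3}∪out(9)={3,6}
  fail(11) 'bab': from fail(5)=8 chase 'b': 8→0 ⇒ 4;  out=∅∪out(4)=∅
  fail(7) 'badc': from fail(6)=0 chase 'c': 0 ⇒ 1;  out={1}∪out(1)={1}
  fail(12) 'babc': from fail(11)=4 chase 'c': 4→0 ⇒ 1;  out=∅∪out(1)=∅
  fail(14) 'bada': from fail(6)=0 chase 'a': 0 ⇒ 8;  out=∅∪out(8)={2}
  fail(13) 'babca': from fail(12)=1 chase 'a': 1→0 ⇒ 8;  out={4}∪out(8)={2,4}
  fail(15) 'badad': from fail(14)=8 chase 'd': 8→0 ⇒ 0;  out={5}∪out(0)={5}

Run:
i=0 'a': node 0→8  emit P2@[0:0]
i=1 'b': node 8→4 (via fail)
i=2 'b': node 4→9  emit P6@[1:2]
i=3 'c': node 9→1 (via fail)
i=4 'b': node 1→2
i=5 'b': node 2→9 (via fail)  emit P6@[4:5]
i=6 'b': node 9→10  emit P3@[4:6],P6@[5:6]
i=7 'c': node 10→1 (via fail)
i=8 'b': node 1→2
i=9 'a': node 2→3  emit P0@[7:9],P2@[9:9]
i=10 'b': node 3→11 (via fail)
i=11 'b': node 11→9 (via fail)  emit P6@[10:11]
i=12 'b': node 9→10  emit P3@[10:12],P6@[11:12]
i=13 'd': node 10→0 (via fail)
i=14 'c': node 0→1
i=15 'b': node 1→2
i=16 'd': node 2→0 (via fail)
i=17 'b': node 0→4
i=18 'b': node 4→9  emit P6@[17:18]
i=19 'b': node 9→10  emit P3@[17:19],P6@[18:19]
i=20 'b': node 10→10 (via fail)  emit P3@[18:20],P6@[19:20]
i=21 'b': node 10→10 (via fail)  emit P3@[19:21],P6@[20:21]
i=22 'c': node 10→1 (via fail)
i=23 'd': node 1→0 (via fail)
i=24 'b': node 0→4
i=25 'a': node 4→5  emit P2@[25:25]
i=26 'c': node 5→1 (via fail)
i=27 'b': node 1→2
i=28 'a': node 2→3  emit P0@[26:28],P2@[28:28]
i=29 'b': node 3→11 (via fail)
i=30 'b': node 11→9 (via fail)  emit P6@[29:30]
i=31 'b': node 9→10  emit P3@[29:31],P6@[30:31]
i=32 'a': node 10→5 (via fail)  emit P2@[32:32]

All matches (sorted): [[0,2],[2,6],[5,6],[6,3],[6,6],[9,0],[9,2],[11,6],[12,3],[12,6],[18,6],[19,3],[19,6],[20,3],[20,6],[21,3],[21,6],[25,2],[28,0],[28,2],[30,6],[31,3],[31,6],[32,2]]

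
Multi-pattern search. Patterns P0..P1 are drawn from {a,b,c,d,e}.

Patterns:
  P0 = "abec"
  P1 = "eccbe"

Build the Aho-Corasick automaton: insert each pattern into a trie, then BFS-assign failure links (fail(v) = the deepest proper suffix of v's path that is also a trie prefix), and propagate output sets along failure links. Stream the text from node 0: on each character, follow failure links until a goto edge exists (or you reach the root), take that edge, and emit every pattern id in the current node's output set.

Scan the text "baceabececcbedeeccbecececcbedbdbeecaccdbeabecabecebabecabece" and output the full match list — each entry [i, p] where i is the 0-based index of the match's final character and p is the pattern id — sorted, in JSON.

Construct AC machine:
Trie (insert patterns):
  0='ε' goto a→1 e→5
  1='a' goto b→2
  2='ab' goto e→3
  3='abe' goto c→4
  4='abec' goto ·  ←P0
  5='e' goto c→6
  6='ec' goto c→7
  7='ecc' goto b→8
  8='eccb' goto e→9
  9='eccbe' goto ·  ←P1

Failure links (BFS by depth):
  n1('a'): parent n0 fail=0; on 'a' 0 → fail=0;  out ∅∪∅=∅
  n5('e'): parent n0 fail=0; on 'e' 0 → fail=0;  out ∅∪∅=∅
  n2('ab'): parent n1 fail=0; on 'b' 0 → fail=0;  out ∅∪∅=∅
  n6('ec'): parent n5 fail=0; on 'c' 0 → fail=0;  out ∅∪∅=∅
  n3('abe'): parent n2 fail=0; on 'e' 0 → fail=5;  out ∅∪∅=∅
  n7('ecc'): parent n6 fail=0; on 'c' 0 → fail=0;  out ∅∪∅=∅
  n4('abec'): parent n3 fail=5; on 'c' 5 → fail=6;  out {0}∪∅={0}
  n8('eccb'): parent n7 fail=0; on 'b' 0 → fail=0;  out ∅∪∅=∅
  n9('eccbe'): parent n8 fail=0; on 'e' 0 → fail=5;  out {1}∪∅={1}

Text stream:
pos 0 'b': at 0
pos 1 'a': at 1
pos 2 'c': at 0 (fail-walked)
pos 3 'e': at 5
pos 4 'a': at 1 (fail-walked)
pos 5 'b': at 2
pos 6 'e': at 3
pos 7 'c': at 4  emit P0@[4:7]
pos 8 'e': at 5 (fail-walked)
pos 9 'c': at 6
pos 10 'c': at 7
pos 11 'b': at 8
pos 12 'e': at 9  emit P1@[8:12]
pos 13 'd': at 0 (fail-walked)
pos 14 'e': at 5
pos 15 'e': at 5 (fail-walked)
pos 16 'c': at 6
pos 17 'c': at 7
pos 18 'b': at 8
pos 19 'e': at 9  emit P1@[15:19]
pos 20 'c': at 6 (fail-walked)
pos 21 'e': at 5 (fail-walked)
pos 22 'c': at 6
pos 23 'e': at 5 (fail-walked)
pos 24 'c': at 6
pos 25 'c': at 7
pos 26 'b': at 8
pos 27 'e': at 9  emit P1@[23:27]
pos 28 'd': at 0 (fail-walked)
pos 29 'b': at 0
pos 30 'd': at 0
pos 31 'b': at 0
pos 32 'e': at 5
pos 33 'e': at 5 (fail-walked)
pos 34 'c': at 6
pos 35 'a': at 1 (fail-walked)
pos 36 'c': at 0 (fail-walked)
pos 37 'c': at 0
pos 38 'd': at 0
pos 39 'b': at 0
pos 40 'e': at 5
pos 41 'a': at 1 (fail-walked)
pos 42 'b': at 2
pos 43 'e': at 3
pos 44 'c': at 4  emit P0@[41:44]
pos 45 'a': at 1 (fail-walked)
pos 46 'b': at 2
pos 47 'e': at 3
pos 48 'c': at 4  emit P0@[45:48]
pos 49 'e': at 5 (fail-walked)
pos 50 'b': at 0 (fail-walked)
pos 51 'a': at 1
pos 52 'b': at 2
pos 53 'e': at 3
pos 54 'c': at 4  emit P0@[51:54]
pos 55 'a': at 1 (fail-walked)
pos 56 'b': at 2
pos 57 'e': at 3
pos 58 'c': at 4  emit P0@[55:58]
pos 59 'e': at 5 (fail-walked)

Matches: [[7,0],[12,1],[19,1],[27,1],[44,0],[48,0],[54,0],[58,0]]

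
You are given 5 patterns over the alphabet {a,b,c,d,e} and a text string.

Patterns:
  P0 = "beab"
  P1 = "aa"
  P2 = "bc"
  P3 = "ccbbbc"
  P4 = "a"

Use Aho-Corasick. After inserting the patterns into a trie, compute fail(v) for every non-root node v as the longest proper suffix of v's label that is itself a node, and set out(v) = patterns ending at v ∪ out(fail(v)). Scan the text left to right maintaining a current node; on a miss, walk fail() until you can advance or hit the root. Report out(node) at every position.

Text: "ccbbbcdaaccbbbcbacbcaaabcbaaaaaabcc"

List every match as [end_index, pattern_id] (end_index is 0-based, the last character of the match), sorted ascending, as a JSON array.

Build:
Trie (insert patterns):
  n0 'ε': a→5 b→1 c→8
  n1 'b': c→7 e→2
  n2 'be': a→3
  n3 'bea': b→4
  n4 'beab': ·  [P0 ends]
  n5 'a': a→6  [P4 ends]
  n6 'aa': ·  [P1 ends]
  n7 'bc': ·  [P2 ends]
  n8 'c': c→9
  n9 'cc': b→10
  n10 'ccb': b→11
  n11 'ccbb': b→12
  n12 'ccbbb': c→13
  n13 'ccbbbc': ·  [P3 ends]

BFS fail/out derivation:
  n1('b'): parent n0 fail=0; on 'b' 0 → fail=0;  out ∅∪∅=∅
  n5('a'): parent n0 fail=0; on 'a' 0 → fail=0;  out {4}∪∅={4}
  n8('c'): parent n0 fail=0; on 'c' 0 → fail=0;  out ∅∪∅=∅
  n2('be'): parent n1 fail=0; on 'e' 0 → fail=0;  out ∅∪∅=∅
  n6('aa'): parent n5 fail=0; on 'a' 0 → fail=5;  out {1}∪{4}={1,4}
  n7('bc'): parent n1 fail=0; on 'c' 0 → fail=8;  out {2}∪∅={2}
  n9('cc'): parent n8 fail=0; on 'c' 0 → fail=8;  out ∅∪∅=∅
  n3('bea'): parent n2 fail=0; on 'a' 0 → fail=5;  out ∅∪{4}={4}
  n10('ccb'): parent n9 fail=8; on 'b' 8→0 → fail=1;  out ∅∪∅=∅
  n4('beab'): parent n3 fail=5; on 'b' 5→0 → fail=1;  out {0}∪∅={0}
  n11('ccbb'): parent n10 fail=1; on 'b' 1→0 → fail=1;  out ∅∪∅=∅
  n12('ccbbb'): parent n11 fail=1; on 'b' 1→0 → fail=1;  out ∅∪∅=∅
  n13('ccbbbc'): parent n12 fail=1; on 'c' 1 → fail=7;  out {3}∪{2}={2,3}

Run:
pos 0 'c': at 8
pos 1 'c': at 9
pos 2 'b': at 10
pos 3 'b': at 11
pos 4 'b': at 12
pos 5 'c': at 13  emit P2@[4:5],P3@[0:5]
pos 6 'd': at 0 ·f
pos 7 'a': at 5  emit P4@[7:7]
pos 8 'a': at 6  emit P1@[7:8],P4@[8:8]
pos 9 'c': at 8 ·f
pos 10 'c': at 9
pos 11 'b': at 10
pos 12 'b': at 11
pos 13 'b': at 12
pos 14 'c': at 13  emit P2@[13:14],P3@[9:14]
pos 15 'b': at 1 ·f
pos 16 'a': at 5 ·f  emit P4@[16:16]
pos 17 'c': at 8 ·f
pos 18 'b': at 1 ·f
pos 19 'c': at 7  emit P2@[18:19]
pos 20 'a': at 5 ·f  emit P4@[20:20]
pos 21 'a': at 6  emit P1@[20:21],P4@[21:21]
pos 22 'a': at 6 ·f  emit P1@[21:22],P4@[22:22]
pos 23 'b': at 1 ·f
pos 24 'c': at 7  emit P2@[23:24]
pos 25 'b': at 1 ·f
pos 26 'a': at 5 ·f  emit P4@[26:26]
pos 27 'a': at 6  emit P1@[26:27],P4@[27:27]
pos 28 'a': at 6 ·f  emit P1@[27:28],P4@[28:28]
pos 29 'a': at 6 ·f  emit P1@[28:29],P4@[29:29]
pos 30 'a': at 6 ·f  emit P1@[29:30],P4@[30:30]
pos 31 'a': at 6 ·f  emit P1@[30:31],P4@[31:31]
pos 32 'b': at 1 ·f
pos 33 'c': at 7  emit P2@[32:33]
pos 34 'c': at 9 ·f

Matches: [[5,2],[5,3],[7,4],[8,1],[8,4],[14,2],[14,3],[16,4],[19,2],[20,4],[21,1],[21,4],[22,1],[22,4],[24,2],[26,4],[27,1],[27,4],[28,1],[28,4],[29,1],[29,4],[30,1],[30,4],[31,1],[31,4],[33,2]]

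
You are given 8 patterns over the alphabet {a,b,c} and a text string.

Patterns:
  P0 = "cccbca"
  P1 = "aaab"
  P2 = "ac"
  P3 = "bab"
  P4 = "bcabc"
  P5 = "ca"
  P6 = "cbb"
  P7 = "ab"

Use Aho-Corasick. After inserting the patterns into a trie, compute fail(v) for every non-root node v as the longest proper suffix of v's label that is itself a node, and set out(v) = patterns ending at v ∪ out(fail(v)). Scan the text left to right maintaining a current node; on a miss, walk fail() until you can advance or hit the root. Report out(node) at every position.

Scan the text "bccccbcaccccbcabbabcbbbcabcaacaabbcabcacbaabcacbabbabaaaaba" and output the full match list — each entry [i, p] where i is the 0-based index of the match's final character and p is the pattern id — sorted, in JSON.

Build:
Trie nodes:
  n0 'ε': a→7 b→12 c→1
  n1 'c': a→19 b→20 c→2
  n2 'cc': c→3
  n3 'ccc': b→4
  n4 'cccb': c→5
  n5 'cccbc': a→6
  n6 'cccbca': ·  ←P0
  n7 'a': a→8 b→22 c→11
  n8 'aa': a→9
  n9 'aaa': b→10
  n10 'aaab': ·  ←P1
  n11 'ac': ·  ←P2
  n12 'b': a→13 c→15
  n13 'ba': b→14
  n14 'bab': ·  ←P3
  n15 'bc': a→16
  n16 'bca': b→17
  n17 'bcab': c→18
  n18 'bcabc': ·  ←P4
  n19 'ca': ·  ←P5
  n20 'cb': b→21
  n21 'cbb': ·  ←P6
  n22 'ab': ·  ←P7

Failure links (BFS by depth):
  n1('c'): parent n0 fail=0; on 'c' 0 → fail=0;  out ∅∪∅=∅
  n7('a'): parent n0 fail=0; on 'a' 0 → fail=0;  out ∅∪∅=∅
  n12('b'): parent n0 fail=0; on 'b' 0 → fail=0;  out ∅∪∅=∅
  n2('cc'): parent n1 fail=0; on 'c' 0 → fail=1;  out ∅∪∅=∅
  n8('aa'): parent n7 fail=0; on 'a' 0 → fail=7;  out ∅∪∅=∅
  n11('ac'): parent n7 fail=0; on 'c' 0 → fail=1;  out {2}∪∅={2}
  n13('ba'): parent n12 fail=0; on 'a' 0 → fail=7;  out ∅∪∅=∅
  n15('bc'): parent n12 fail=0; on 'c' 0 → fail=1;  out ∅∪∅=∅
  n19('ca'): parent n1 fail=0; on 'a' 0 → fail=7;  out {5}∪∅={5}
  n20('cb'): parent n1 fail=0; on 'b' 0 → fail=12;  out ∅∪∅=∅
  n22('ab'): parent n7 fail=0; on 'b' 0 → fail=12;  out {7}∪∅={7}
  n3('ccc'): parent n2 fail=1; on 'c' 1 → fail=2;  out ∅∪∅=∅
  n9('aaa'): parent n8 fail=7; on 'a' 7 → fail=8;  out ∅∪∅=∅
  n14('bab'): parent n13 fail=7; on 'b' 7 → fail=22;  out {3}∪{7}={3,7}
  n16('bca'): parent n15 fail=1; on 'a' 1 → fail=19;  out ∅∪{5}={5}
  n21('cbb'): parent n20 fail=12; on 'b' 12→0 → fail=12;  out {6}∪∅={6}
  n4('cccb'): parent n3 fail=2; on 'b' 2→1 → fail=20;  out ∅∪∅=∅
  n10('aaab'): parent n9 fail=8; on 'b' 8→7 → fail=22;  out {1}∪{7}={1,7}
  n17('bcab'): parent n16 fail=19; on 'b' 19→7 → fail=22;  out ∅∪{7}={7}
  n5('cccbc'): parent n4 fail=20; on 'c' 20→12 → fail=15;  out ∅∪∅=∅
  n18('bcabc'): parent n17 fail=22; on 'c' 22→12 → fail=15;  out {4}∪∅={4}
  n6('cccbca'): parent n5 fail=15; on 'a' 15 → fail=16;  out {0}∪{5}={0,5}

Scan:
pos 0 'b': at 12
pos 1 'c': at 15
pos 2 'c': at 2 (fail-walked)
pos 3 'c': at 3
pos 4 'c': at 3 (fail-walked)
pos 5 'b': at 4
pos 6 'c': at 5
pos 7 'a': at 6  emit P0@[2:7],P5@[6:7]
pos 8 'c': at 11 (fail-walked)  emit P2@[7:8]
pos 9 'c': at 2 (fail-walked)
pos 10 'c': at 3
pos 11 'c': at 3 (fail-walked)
pos 12 'b': at 4
pos 13 'c': at 5
pos 14 'a': at 6  emit P0@[9:14],P5@[13:14]
pos 15 'b': at 17 (fail-walked)  emit P7@[14:15]
pos 16 'b': at 12 (fail-walked)
pos 17 'a': at 13
pos 18 'b': at 14  emit P3@[16:18],P7@[17:18]
pos 19 'c': at 15 (fail-walked)
pos 20 'b': at 20 (fail-walked)
pos 21 'b': at 21  emit P6@[19:21]
pos 22 'b': at 12 (fail-walked)
pos 23 'c': at 15
pos 24 'a': at 16  emit P5@[23:24]
pos 25 'b': at 17  emit P7@[24:25]
pos 26 'c': at 18  emit P4@[22:26]
pos 27 'a': at 16 (fail-walked)  emit P5@[26:27]
pos 28 'a': at 8 (fail-walked)
pos 29 'c': at 11 (fail-walked)  emit P2@[28:29]
pos 30 'a': at 19 (fail-walked)  emit P5@[29:30]
pos 31 'a': at 8 (fail-walked)
pos 32 'b': at 22 (fail-walked)  emit P7@[31:32]
pos 33 'b': at 12 (fail-walked)
pos 34 'c': at 15
pos 35 'a': at 16  emit P5@[34:35]
pos 36 'b': at 17  emit P7@[35:36]
pos 37 'c': at 18  emit P4@[33:37]
pos 38 'a': at 16 (fail-walked)  emit P5@[37:38]
pos 39 'c': at 11 (fail-walked)  emit P2@[38:39]
pos 40 'b': at 20 (fail-walked)
pos 41 'a': at 13 (fail-walked)
pos 42 'a': at 8 (fail-walked)
pos 43 'b': at 22 (fail-walked)  emit P7@[42:43]
pos 44 'c': at 15 (fail-walked)
pos 45 'a': at 16  emit P5@[44:45]
pos 46 'c': at 11 (fail-walked)  emit P2@[45:46]
pos 47 'b': at 20 (fail-walked)
pos 48 'a': at 13 (fail-walked)
pos 49 'b': at 14  emit P3@[47:49],P7@[48:49]
pos 50 'b': at 12 (fail-walked)
pos 51 'a': at 13
pos 52 'b': at 14  emit P3@[50:52],P7@[51:52]
pos 53 'a': at 13 (fail-walked)
pos 54 'a': at 8 (fail-walked)
pos 55 'a': at 9
pos 56 'a': at 9 (fail-walked)
pos 57 'b': at 10  emit P1@[54:57],P7@[56:57]
pos 58 'a': at 13 (fail-walked)

Matches: [[7,0],[7,5],[8,2],[14,0],[14,5],[15,7],[18,3],[18,7],[21,6],[24,5],[25,7],[26,4],[27,5],[29,2],[30,5],[32,7],[35,5],[36,7],[37,4],[38,5],[39,2],[43,7],[45,5],[46,2],[49,3],[49,7],[52,3],[52,7],[57,1],[57,7]]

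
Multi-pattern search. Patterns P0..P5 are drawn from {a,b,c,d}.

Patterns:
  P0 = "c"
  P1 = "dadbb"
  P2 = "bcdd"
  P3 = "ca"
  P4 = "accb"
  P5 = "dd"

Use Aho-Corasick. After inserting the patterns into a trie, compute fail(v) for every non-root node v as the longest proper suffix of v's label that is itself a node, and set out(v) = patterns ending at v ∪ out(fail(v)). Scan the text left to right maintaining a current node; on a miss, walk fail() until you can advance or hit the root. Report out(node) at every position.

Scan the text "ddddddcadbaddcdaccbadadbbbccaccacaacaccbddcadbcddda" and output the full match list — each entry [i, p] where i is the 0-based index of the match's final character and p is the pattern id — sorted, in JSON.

Build:
Trie (insert patterns):
  0='ε' goto a→12 b→7 c→1 d→2
  1='c' goto a→11  [P0 ends]
  2='d' goto a→3 d→16
  3='da' goto d→4
  4='dad' goto b→5
  5='dadb' goto b→6
  6='dadbb' goto ·  [P1 ends]
  7='b' goto c→8
  8='bc' goto d→9
  9='bcd' goto d→10
  10='bcdd' goto ·  [P2 ends]
  11='ca' goto ·  [P3 ends]
  12='a' goto c→13
  13='ac' goto c→14
  14='acc' goto b→15
  15='accb' goto ·  [P4 ends]
  16='dd' goto ·  [P5 ends]

BFS fail/out derivation:
  n1('c'): parent n0 fail=0; on 'c' 0 → fail=0;  out {0}∪∅={0}
  n2('d'): parent n0 fail=0; on 'd' 0 → fail=0;  out ∅∪∅=∅
  n7('b'): parent n0 fail=0; on 'b' 0 → fail=0;  out ∅∪∅=∅
  n12('a'): parent n0 fail=0; on 'a' 0 → fail=0;  out ∅∪∅=∅
  n3('da'): parent n2 fail=0; on 'a' 0 → fail=12;  out ∅∪∅=∅
  n8('bc'): parent n7 fail=0; on 'c' 0 → fail=1;  out ∅∪{0}={0}
  n11('ca'): parent n1 fail=0; on 'a' 0 → fail=12;  out {3}∪∅={3}
  n13('ac'): parent n12 fail=0; on 'c' 0 → fail=1;  out ∅∪{0}={0}
  n16('dd'): parent n2 fail=0; on 'd' 0 → fail=2;  out {5}∪∅={5}
  n4('dad'): parent n3 fail=12; on 'd' 12→0 → fail=2;  out ∅∪∅=∅
  n9('bcd'): parent n8 fail=1; on 'd' 1→0 → fail=2;  out ∅∪∅=∅
  n14('acc'): parent n13 fail=1; on 'c' 1→0 → fail=1;  out ∅∪{0}={0}
  n5('dadb'): parent n4 fail=2; on 'b' 2→0 → fail=7;  out ∅∪∅=∅
  n10('bcdd'): parent n9 fail=2; on 'd' 2 → fail=16;  out {2}∪{5}={2,5}
  n15('accb'): parent n14 fail=1; on 'b' 1→0 → fail=7;  out {4}∪∅={4}
  n6('dadbb'): parent n5 fail=7; on 'b' 7→0 → fail=7;  out {1}∪∅={1}

Text stream:
pos 0 'd': at 2
pos 1 'd': at 16  ** P5@[0:1]
pos 2 'd': at 16 (via fail)  ** P5@[1:2]
pos 3 'd': at 16 (via fail)  ** P5@[2:3]
pos 4 'd': at 16 (via fail)  ** P5@[3:4]
pos 5 'd': at 16 (via fail)  ** P5@[4:5]
pos 6 'c': at 1 (via fail)  ** P0@[6:6]
pos 7 'a': at 11  ** P3@[6:7]
pos 8 'd': at 2 (via fail)
pos 9 'b': at 7 (via fail)
pos 10 'a': at 12 (via fail)
pos 11 'd': at 2 (via fail)
pos 12 'd': at 16  ** P5@[11:12]
pos 13 'c': at 1 (via fail)  ** P0@[13:13]
pos 14 'd': at 2 (via fail)
pos 15 'a': at 3
pos 16 'c': at 13 (via fail)  ** P0@[16:16]
pos 17 'c': at 14  ** P0@[17:17]
pos 18 'b': at 15  ** P4@[15:18]
pos 19 'a': at 12 (via fail)
pos 20 'd': at 2 (via fail)
pos 21 'a': at 3
pos 22 'd': at 4
pos 23 'b': at 5
pos 24 'b': at 6  ** P1@[20:24]
pos 25 'b': at 7 (via fail)
pos 26 'c': at 8  ** P0@[26:26]
pos 27 'c': at 1 (via fail)  ** P0@[27:27]
pos 28 'a': at 11  ** P3@[27:28]
pos 29 'c': at 13 (via fail)  ** P0@[29:29]
pos 30 'c': at 14  ** P0@[30:30]
pos 31 'a': at 11 (via fail)  ** P3@[30:31]
pos 32 'c': at 13 (via fail)  ** P0@[32:32]
pos 33 'a': at 11 (via fail)  ** P3@[32:33]
pos 34 'a': at 12 (via fail)
pos 35 'c': at 13  ** P0@[35:35]
pos 36 'a': at 11 (via fail)  ** P3@[35:36]
pos 37 'c': at 13 (via fail)  ** P0@[37:37]
pos 38 'c': at 14  ** P0@[38:38]
pos 39 'b': at 15  ** P4@[36:39]
pos 40 'd': at 2 (via fail)
pos 41 'd': at 16  ** P5@[40:41]
pos 42 'c': at 1 (via fail)  ** P0@[42:42]
pos 43 'a': at 11  ** P3@[42:43]
pos 44 'd': at 2 (via fail)
pos 45 'b': at 7 (via fail)
pos 46 'c': at 8  ** P0@[46:46]
pos 47 'd': at 9
pos 48 'd': at 10  ** P2@[45:48],P5@[47:48]
pos 49 'd': at 16 (via fail)  ** P5@[48:49]
pos 50 'a': at 3 (via fail)

All matches (sorted): [[1,5],[2,5],[3,5],[4,5],[5,5],[6,0],[7,3],[12,5],[13,0],[16,0],[17,0],[18,4],[24,1],[26,0],[27,0],[28,3],[29,0],[30,0],[31,3],[32,0],[33,3],[35,0],[36,3],[37,0],[38,0],[39,4],[41,5],[42,0],[43,3],[46,0],[48,2],[48,5],[49,5]]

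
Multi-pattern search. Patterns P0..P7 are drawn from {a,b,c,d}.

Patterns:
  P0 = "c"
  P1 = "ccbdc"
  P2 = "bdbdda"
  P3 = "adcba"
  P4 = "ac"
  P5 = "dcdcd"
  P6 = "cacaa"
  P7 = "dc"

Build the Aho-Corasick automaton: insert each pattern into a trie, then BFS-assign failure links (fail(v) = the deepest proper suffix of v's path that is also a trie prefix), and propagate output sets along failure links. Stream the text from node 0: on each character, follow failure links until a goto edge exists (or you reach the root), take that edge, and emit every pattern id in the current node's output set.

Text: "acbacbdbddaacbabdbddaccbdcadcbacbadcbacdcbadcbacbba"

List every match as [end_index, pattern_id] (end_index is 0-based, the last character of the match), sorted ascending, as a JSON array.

Build:
Trie (insert patterns):
  0='ε' goto a→12 b→6 c→1 d→18
  1='c' goto a→23 c→2  ←P0
  2='cc' goto b→3
  3='ccb' goto d→4
  4='ccbd' goto c→5
  5='ccbdc' goto ·  ←P1
  6='b' goto d→7
  7='bd' goto b→8
  8='bdb' goto d→9
  9='bdbd' goto d→10
  10='bdbdd' goto a→11
  11='bdbdda' goto ·  ←P2
  12='a' goto c→17 d→13
  13='ad' goto c→14
  14='adc' goto b→15
  15='adcb' goto a→16
  16='adcba' goto ·  ←P3
  17='ac' goto ·  ←P4
  18='d' goto c→19
  19='dc' goto d→20  ←P7
  20='dcd' goto c→21
  21='dcdc' goto d→22
  22='dcdcd' goto ·  ←P5
  23='ca' goto c→24
  24='cac' goto a→25
  25='caca' goto a→26
  26='cacaa' goto ·  ←P6

Failure links (BFS by depth):
  fail(1) 'c': from fail(0)=0 chase 'c': 0 ⇒ 0;  out={0}∪out(0)={0}
  fail(6) 'b': from fail(0)=0 chase 'b': 0 ⇒ 0;  out=∅∪out(0)=∅
  fail(12) 'a': from fail(0)=0 chase 'a': 0 ⇒ 0;  out=∅∪out(0)=∅
  fail(18) 'd': from fail(0)=0 chase 'd': 0 ⇒ 0;  out=∅∪out(0)=∅
  fail(2) 'cc': from fail(1)=0 chase 'c': 0 ⇒ 1;  out=∅∪out(1)={0}
  fail(7) 'bd': from fail(6)=0 chase 'd': 0 ⇒ 18;  out=∅∪out(18)=∅
  fail(13) 'ad': from fail(12)=0 chase 'd': 0 ⇒ 18;  out=∅∪out(18)=∅
  fail(17) 'ac': from fail(12)=0 chase 'c': 0 ⇒ 1;  out={4}∪out(1)={0,4}
  fail(19) 'dc': from fail(18)=0 chase 'c': 0 ⇒ 1;  out={7}∪out(1)={0,7}
  fail(23) 'ca': from fail(1)=0 chase 'a': 0 ⇒ 12;  out=∅∪out(12)=∅
  fail(3) 'ccb': from fail(2)=1 chase 'b': 1→0 ⇒ 6;  out=∅∪out(6)=∅
  fail(8) 'bdb': from fail(7)=18 chase 'b': 18→0 ⇒ 6;  out=∅∪out(6)=∅
  fail(14) 'adc': from fail(13)=18 chase 'c': 18 ⇒ 19;  out=∅∪out(19)={0,7}
  fail(20) 'dcd': from fail(19)=1 chase 'd': 1→0 ⇒ 18;  out=∅∪out(18)=∅
  fail(24) 'cac': from fail(23)=12 chase 'c': 12 ⇒ 17;  out=∅∪out(17)={0,4}
  fail(4) 'ccbd': from fail(3)=6 chase 'd': 6 ⇒ 7;  out=∅∪out(7)=∅
  fail(9) 'bdbd': from fail(8)=6 chase 'd': 6 ⇒ 7;  out=∅∪out(7)=∅
  fail(15) 'adcb': from fail(14)=19 chase 'b': 19→1→0 ⇒ 6;  out=∅∪out(6)=∅
  fail(21) 'dcdc': from fail(20)=18 chase 'c': 18 ⇒ 19;  out=∅∪out(19)={0,7}
  fail(25) 'caca': from fail(24)=17 chase 'a': 17→1 ⇒ 23;  out=∅∪out(23)=∅
  fail(5) 'ccbdc': from fail(4)=7 chase 'c': 7→18 ⇒ 19;  out={1}∪out(19)={0,1,7}
  fail(10) 'bdbdd': from fail(9)=7 chase 'd': 7→18→0 ⇒ 18;  out=∅∪out(18)=∅
  fail(16) 'adcba': from fail(15)=6 chase 'a': 6→0 ⇒ 12;  out={3}∪out(12)={3}
  fail(22) 'dcdcd': from fail(21)=19 chase 'd': 19 ⇒ 20;  out={5}∪out(20)={5}
  fail(26) 'cacaa': from fail(25)=23 chase 'a': 23→12→0 ⇒ 12;  out={6}∪out(12)={6}
  fail(11) 'bdbdda': from fail(10)=18 chase 'a': 18→0 ⇒ 12;  out={2}∪out(12)={2}

Run:
pos 0 'a': at 12
pos 1 'c': at 17  → match P0@[1:1],P4@[0:1]
pos 2 'b': at 6 ·f
pos 3 'a': at 12 ·f
pos 4 'c': at 17  → match P0@[4:4],P4@[3:4]
pos 5 'b': at 6 ·f
pos 6 'd': at 7
pos 7 'b': at 8
pos 8 'd': at 9
pos 9 'd': at 10
pos 10 'a': at 11  → match P2@[5:10]
pos 11 'a': at 12 ·f
pos 12 'c': at 17  → match P0@[12:12],P4@[11:12]
pos 13 'b': at 6 ·f
pos 14 'a': at 12 ·f
pos 15 'b': at 6 ·f
pos 16 'd': at 7
pos 17 'b': at 8
pos 18 'd': at 9
pos 19 'd': at 10
pos 20 'a': at 11  → match P2@[15:20]
pos 21 'c': at 17 ·f  → match P0@[21:21],P4@[20:21]
pos 22 'c': at 2 ·f  → match P0@[22:22]
pos 23 'b': at 3
pos 24 'd': at 4
pos 25 'c': at 5  → match P0@[25:25],P1@[21:25],P7@[24:25]
pos 26 'a': at 23 ·f
pos 27 'd': at 13 ·f
pos 28 'c': at 14  → match P0@[28:28],P7@[27:28]
pos 29 'b': at 15
pos 30 'a': at 16  → match P3@[26:30]
pos 31 'c': at 17 ·f  → match P0@[31:31],P4@[30:31]
pos 32 'b': at 6 ·f
pos 33 'a': at 12 ·f
pos 34 'd': at 13
pos 35 'c': at 14  → match P0@[35:35],P7@[34:35]
pos 36 'b': at 15
pos 37 'a': at 16  → match P3@[33:37]
pos 38 'c': at 17 ·f  → match P0@[38:38],P4@[37:38]
pos 39 'd': at 18 ·f
pos 40 'c': at 19  → match P0@[40:40],P7@[39:40]
pos 41 'b': at 6 ·f
pos 42 'a': at 12 ·f
pos 43 'd': at 13
pos 44 'c': at 14  → match P0@[44:44],P7@[43:44]
pos 45 'b': at 15
pos 46 'a': at 16  → match P3@[42:46]
pos 47 'c': at 17 ·f  → match P0@[47:47],P4@[46:47]
pos 48 'b': at 6 ·f
pos 49 'b': at 6 ·f
pos 50 'a': at 12 ·f

All matches (sorted): [[1,0],[1,4],[4,0],[4,4],[10,2],[12,0],[12,4],[20,2],[21,0],[21,4],[22,0],[25,0],[25,1],[25,7],[28,0],[28,7],[30,3],[31,0],[31,4],[35,0],[35,7],[37,3],[38,0],[38,4],[40,0],[40,7],[44,0],[44,7],[46,3],[47,0],[47,4]]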